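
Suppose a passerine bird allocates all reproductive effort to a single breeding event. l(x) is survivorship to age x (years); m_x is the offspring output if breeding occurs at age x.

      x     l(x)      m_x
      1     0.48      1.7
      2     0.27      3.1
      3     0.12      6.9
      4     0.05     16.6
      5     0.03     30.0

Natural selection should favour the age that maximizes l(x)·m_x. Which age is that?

5

Expected offspring if breeding at age x = l(x) × m_x:
  age 1: 0.48 × 1.7 = 0.816
  age 2: 0.27 × 3.1 = 0.837
  age 3: 0.12 × 6.9 = 0.828
  age 4: 0.05 × 16.6 = 0.830
  age 5: 0.03 × 30.0 = 0.900
Maximum at age 5 (0.900).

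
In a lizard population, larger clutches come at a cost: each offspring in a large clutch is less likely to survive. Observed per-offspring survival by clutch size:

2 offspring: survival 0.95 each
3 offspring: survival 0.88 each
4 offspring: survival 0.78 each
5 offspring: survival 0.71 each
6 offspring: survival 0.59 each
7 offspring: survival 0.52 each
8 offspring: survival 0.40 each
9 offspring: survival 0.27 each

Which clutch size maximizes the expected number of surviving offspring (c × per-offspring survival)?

Expected surviving offspring = c × s(c):
  c=2: 2 × 0.95 = 1.900
  c=3: 3 × 0.88 = 2.640
  c=4: 4 × 0.78 = 3.120
  c=5: 5 × 0.71 = 3.550
  c=6: 6 × 0.59 = 3.540
  c=7: 7 × 0.52 = 3.640
  c=8: 8 × 0.40 = 3.200
  c=9: 9 × 0.27 = 2.430
Maximum at c = 7 (3.640 surviving offspring).

7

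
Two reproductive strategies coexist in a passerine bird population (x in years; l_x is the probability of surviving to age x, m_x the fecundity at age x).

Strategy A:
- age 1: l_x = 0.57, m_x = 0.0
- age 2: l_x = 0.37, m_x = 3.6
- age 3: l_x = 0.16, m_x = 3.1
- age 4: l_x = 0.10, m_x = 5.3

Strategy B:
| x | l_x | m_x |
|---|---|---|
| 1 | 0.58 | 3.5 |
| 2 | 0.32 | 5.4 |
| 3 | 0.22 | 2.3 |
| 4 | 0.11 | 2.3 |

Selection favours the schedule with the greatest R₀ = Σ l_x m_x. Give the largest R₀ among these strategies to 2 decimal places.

Strategy A: R₀ = 0.57×0.0 + 0.37×3.6 + 0.16×3.1 + 0.10×5.3 = 2.3580
Strategy B: R₀ = 0.58×3.5 + 0.32×5.4 + 0.22×2.3 + 0.11×2.3 = 4.5170
Highest R₀: strategy B with 4.5170.

4.52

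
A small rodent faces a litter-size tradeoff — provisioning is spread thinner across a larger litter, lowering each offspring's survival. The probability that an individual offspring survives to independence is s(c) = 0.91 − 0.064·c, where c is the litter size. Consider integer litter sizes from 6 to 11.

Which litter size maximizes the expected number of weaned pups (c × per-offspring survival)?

Expected weaned pups = c × s(c):
  c=6: 6 × 0.526 = 3.156
  c=7: 7 × 0.462 = 3.234
  c=8: 8 × 0.398 = 3.184
  c=9: 9 × 0.334 = 3.006
  c=10: 10 × 0.270 = 2.700
  c=11: 11 × 0.206 = 2.266
Maximum at c = 7 (3.234 weaned pups).

7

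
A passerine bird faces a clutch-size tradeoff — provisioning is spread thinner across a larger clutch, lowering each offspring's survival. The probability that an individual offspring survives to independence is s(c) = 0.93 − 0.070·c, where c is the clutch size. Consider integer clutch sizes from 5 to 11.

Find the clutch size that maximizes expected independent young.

7

Expected independent young = c × s(c):
  c=5: 5 × 0.580 = 2.900
  c=6: 6 × 0.510 = 3.060
  c=7: 7 × 0.440 = 3.080
  c=8: 8 × 0.370 = 2.960
  c=9: 9 × 0.300 = 2.700
  c=10: 10 × 0.230 = 2.300
  c=11: 11 × 0.160 = 1.760
Maximum at c = 7 (3.080 independent young).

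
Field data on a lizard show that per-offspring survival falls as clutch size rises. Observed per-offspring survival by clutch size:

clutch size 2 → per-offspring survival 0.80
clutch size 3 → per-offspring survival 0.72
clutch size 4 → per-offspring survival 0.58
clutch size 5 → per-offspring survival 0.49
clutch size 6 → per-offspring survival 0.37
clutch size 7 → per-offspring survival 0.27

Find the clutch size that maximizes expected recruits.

Expected recruits = c × s(c):
  c=2: 2 × 0.80 = 1.600
  c=3: 3 × 0.72 = 2.160
  c=4: 4 × 0.58 = 2.320
  c=5: 5 × 0.49 = 2.450
  c=6: 6 × 0.37 = 2.220
  c=7: 7 × 0.27 = 1.890
Maximum at c = 5 (2.450 recruits).

5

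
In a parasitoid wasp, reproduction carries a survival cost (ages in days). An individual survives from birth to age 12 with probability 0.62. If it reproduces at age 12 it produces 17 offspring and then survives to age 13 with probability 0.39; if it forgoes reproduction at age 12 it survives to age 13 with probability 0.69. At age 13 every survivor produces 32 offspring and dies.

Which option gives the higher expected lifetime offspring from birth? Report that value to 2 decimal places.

18.28

breed at age 12: R₀ = 0.62 × (17 + 0.39 × 32) = 0.62 × 29.4800 = 18.2776
delay to age 13: R₀ = 0.62 × (0.69 × 32) = 0.62 × 22.0800 = 13.6896
Higher: breed at age 12 (18.2776).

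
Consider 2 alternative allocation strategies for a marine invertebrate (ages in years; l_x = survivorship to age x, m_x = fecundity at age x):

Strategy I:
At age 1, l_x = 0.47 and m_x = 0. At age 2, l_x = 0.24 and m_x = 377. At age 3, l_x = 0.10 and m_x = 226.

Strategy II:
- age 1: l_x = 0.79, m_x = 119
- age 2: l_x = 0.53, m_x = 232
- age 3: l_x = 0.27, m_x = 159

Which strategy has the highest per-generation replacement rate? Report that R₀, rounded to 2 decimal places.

Strategy I: R₀ = 0.47×0 + 0.24×377 + 0.10×226 = 113.0800
Strategy II: R₀ = 0.79×119 + 0.53×232 + 0.27×159 = 259.9000
Highest R₀: strategy II with 259.9000.

259.90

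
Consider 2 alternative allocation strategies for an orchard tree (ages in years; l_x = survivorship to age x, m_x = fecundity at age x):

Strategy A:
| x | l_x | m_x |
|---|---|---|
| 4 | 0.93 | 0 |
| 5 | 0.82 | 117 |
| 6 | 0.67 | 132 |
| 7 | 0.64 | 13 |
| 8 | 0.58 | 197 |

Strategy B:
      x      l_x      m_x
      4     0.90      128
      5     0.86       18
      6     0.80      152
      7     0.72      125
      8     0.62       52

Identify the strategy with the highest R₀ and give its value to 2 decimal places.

Strategy A: R₀ = 0.93×0 + 0.82×117 + 0.67×132 + 0.64×13 + 0.58×197 = 306.9600
Strategy B: R₀ = 0.90×128 + 0.86×18 + 0.80×152 + 0.72×125 + 0.62×52 = 374.5200
Highest R₀: strategy B with 374.5200.

374.52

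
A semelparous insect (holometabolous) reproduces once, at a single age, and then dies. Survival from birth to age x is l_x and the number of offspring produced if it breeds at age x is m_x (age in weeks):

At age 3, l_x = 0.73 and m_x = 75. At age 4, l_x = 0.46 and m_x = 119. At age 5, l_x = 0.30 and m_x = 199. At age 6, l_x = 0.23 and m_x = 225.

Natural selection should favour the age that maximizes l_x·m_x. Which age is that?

5

Expected offspring if breeding at age x = l_x × m_x:
  age 3: 0.73 × 75 = 54.750
  age 4: 0.46 × 119 = 54.740
  age 5: 0.30 × 199 = 59.700
  age 6: 0.23 × 225 = 51.750
Maximum at age 5 (59.700).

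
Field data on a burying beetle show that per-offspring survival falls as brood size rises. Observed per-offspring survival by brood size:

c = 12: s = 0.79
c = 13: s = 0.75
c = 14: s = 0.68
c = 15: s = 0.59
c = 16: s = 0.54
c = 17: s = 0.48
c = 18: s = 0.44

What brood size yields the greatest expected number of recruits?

13

Expected recruits = c × s(c):
  c=12: 12 × 0.79 = 9.480
  c=13: 13 × 0.75 = 9.750
  c=14: 14 × 0.68 = 9.520
  c=15: 15 × 0.59 = 8.850
  c=16: 16 × 0.54 = 8.640
  c=17: 17 × 0.48 = 8.160
  c=18: 18 × 0.44 = 7.920
Maximum at c = 13 (9.750 recruits).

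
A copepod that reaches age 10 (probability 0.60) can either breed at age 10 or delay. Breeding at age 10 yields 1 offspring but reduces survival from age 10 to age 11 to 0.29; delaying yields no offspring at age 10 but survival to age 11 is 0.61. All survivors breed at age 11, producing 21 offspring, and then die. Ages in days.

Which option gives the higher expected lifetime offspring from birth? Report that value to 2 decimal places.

breed at age 10: R₀ = 0.60 × (1 + 0.29 × 21) = 0.60 × 7.0900 = 4.2540
delay to age 11: R₀ = 0.60 × (0.61 × 21) = 0.60 × 12.8100 = 7.6860
Higher: delay to age 11 (7.6860).

7.69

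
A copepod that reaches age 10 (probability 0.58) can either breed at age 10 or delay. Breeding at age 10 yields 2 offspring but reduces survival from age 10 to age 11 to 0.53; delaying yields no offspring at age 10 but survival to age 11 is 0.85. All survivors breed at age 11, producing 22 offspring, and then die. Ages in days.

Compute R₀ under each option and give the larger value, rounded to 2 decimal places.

breed at age 10: R₀ = 0.58 × (2 + 0.53 × 22) = 0.58 × 13.6600 = 7.9228
delay to age 11: R₀ = 0.58 × (0.85 × 22) = 0.58 × 18.7000 = 10.8460
Higher: delay to age 11 (10.8460).

10.85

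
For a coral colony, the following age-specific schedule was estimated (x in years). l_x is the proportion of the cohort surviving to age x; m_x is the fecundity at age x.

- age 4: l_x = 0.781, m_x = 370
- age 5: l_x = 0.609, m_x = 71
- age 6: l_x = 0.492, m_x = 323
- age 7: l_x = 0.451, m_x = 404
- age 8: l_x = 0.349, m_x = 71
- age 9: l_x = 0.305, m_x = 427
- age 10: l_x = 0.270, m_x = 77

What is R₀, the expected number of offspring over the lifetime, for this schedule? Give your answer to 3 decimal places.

R₀ = Σ l_x m_x:
  age 4: 0.781 × 370 = 288.9700
  age 5: 0.609 × 71 = 43.2390
  age 6: 0.492 × 323 = 158.9160
  age 7: 0.451 × 404 = 182.2040
  age 8: 0.349 × 71 = 24.7790
  age 9: 0.305 × 427 = 130.2350
  age 10: 0.270 × 77 = 20.7900
R₀ = 288.9700 + 43.2390 + 158.9160 + 182.2040 + 24.7790 + 130.2350 + 20.7900 = 849.1330

849.133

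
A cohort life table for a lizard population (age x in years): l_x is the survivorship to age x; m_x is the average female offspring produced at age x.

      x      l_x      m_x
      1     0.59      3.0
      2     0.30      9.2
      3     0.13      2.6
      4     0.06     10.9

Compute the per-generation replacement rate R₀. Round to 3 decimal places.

R₀ = Σ l_x m_x:
  age 1: 0.59 × 3.0 = 1.7700
  age 2: 0.30 × 9.2 = 2.7600
  age 3: 0.13 × 2.6 = 0.3380
  age 4: 0.06 × 10.9 = 0.6540
R₀ = 1.7700 + 2.7600 + 0.3380 + 0.6540 = 5.5220

5.522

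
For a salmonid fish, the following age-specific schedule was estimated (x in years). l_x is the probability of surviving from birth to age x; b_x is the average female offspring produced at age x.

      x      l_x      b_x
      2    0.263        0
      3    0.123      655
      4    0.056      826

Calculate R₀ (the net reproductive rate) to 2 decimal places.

R₀ = Σ l_x b_x:
  age 2: 0.263 × 0 = 0.0000
  age 3: 0.123 × 655 = 80.5650
  age 4: 0.056 × 826 = 46.2560
R₀ = 0.0000 + 80.5650 + 46.2560 = 126.8210

126.82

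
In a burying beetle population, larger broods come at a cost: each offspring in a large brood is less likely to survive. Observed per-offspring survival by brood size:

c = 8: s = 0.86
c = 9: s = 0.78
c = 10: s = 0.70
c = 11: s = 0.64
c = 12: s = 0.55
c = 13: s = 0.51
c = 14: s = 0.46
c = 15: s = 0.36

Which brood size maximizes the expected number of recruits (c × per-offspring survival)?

Expected recruits = c × s(c):
  c=8: 8 × 0.86 = 6.880
  c=9: 9 × 0.78 = 7.020
  c=10: 10 × 0.70 = 7.000
  c=11: 11 × 0.64 = 7.040
  c=12: 12 × 0.55 = 6.600
  c=13: 13 × 0.51 = 6.630
  c=14: 14 × 0.46 = 6.440
  c=15: 15 × 0.36 = 5.400
Maximum at c = 11 (7.040 recruits).

11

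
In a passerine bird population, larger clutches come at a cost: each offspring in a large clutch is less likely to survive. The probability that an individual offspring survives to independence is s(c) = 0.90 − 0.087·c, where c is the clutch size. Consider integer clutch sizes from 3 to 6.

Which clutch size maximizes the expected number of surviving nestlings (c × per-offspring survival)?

5

Expected surviving nestlings = c × s(c):
  c=3: 3 × 0.639 = 1.917
  c=4: 4 × 0.552 = 2.208
  c=5: 5 × 0.465 = 2.325
  c=6: 6 × 0.378 = 2.268
Maximum at c = 5 (2.325 surviving nestlings).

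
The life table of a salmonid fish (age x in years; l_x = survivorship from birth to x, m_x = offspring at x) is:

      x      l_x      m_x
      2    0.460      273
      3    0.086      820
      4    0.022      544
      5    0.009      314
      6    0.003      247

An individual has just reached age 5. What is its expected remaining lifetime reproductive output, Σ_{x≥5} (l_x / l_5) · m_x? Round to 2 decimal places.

l_5 = 0.009. Conditional survival from age 5 to x is l_x / l_5.
  x=5: (0.009/0.009) × 314 = 314.0000
  x=6: (0.003/0.009) × 247 = 82.3333
Sum = 314.0000 + 82.3333 = 396.3333

396.33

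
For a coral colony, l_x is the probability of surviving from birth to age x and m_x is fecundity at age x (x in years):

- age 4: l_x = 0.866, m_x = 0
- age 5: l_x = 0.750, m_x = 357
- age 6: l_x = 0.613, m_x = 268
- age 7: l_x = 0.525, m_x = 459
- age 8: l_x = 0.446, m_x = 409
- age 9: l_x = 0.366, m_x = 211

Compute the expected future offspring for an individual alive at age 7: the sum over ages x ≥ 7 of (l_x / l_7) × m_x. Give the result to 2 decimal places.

953.55

l_7 = 0.525. Conditional survival from age 7 to x is l_x / l_7.
  x=7: (0.525/0.525) × 459 = 459.0000
  x=8: (0.446/0.525) × 409 = 347.4552
  x=9: (0.366/0.525) × 211 = 147.0971
Sum = 459.0000 + 347.4552 + 147.0971 = 953.5524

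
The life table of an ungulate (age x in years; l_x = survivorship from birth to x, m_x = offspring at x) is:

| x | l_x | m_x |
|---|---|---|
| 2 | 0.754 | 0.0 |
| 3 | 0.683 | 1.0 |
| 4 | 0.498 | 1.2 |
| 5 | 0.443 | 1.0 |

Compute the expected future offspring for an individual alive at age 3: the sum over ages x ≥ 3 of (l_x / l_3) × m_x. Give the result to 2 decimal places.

2.52

l_3 = 0.683. Conditional survival from age 3 to x is l_x / l_3.
  x=3: (0.683/0.683) × 1.0 = 1.0000
  x=4: (0.498/0.683) × 1.2 = 0.8750
  x=5: (0.443/0.683) × 1.0 = 0.6486
Sum = 1.0000 + 0.8750 + 0.6486 = 2.5236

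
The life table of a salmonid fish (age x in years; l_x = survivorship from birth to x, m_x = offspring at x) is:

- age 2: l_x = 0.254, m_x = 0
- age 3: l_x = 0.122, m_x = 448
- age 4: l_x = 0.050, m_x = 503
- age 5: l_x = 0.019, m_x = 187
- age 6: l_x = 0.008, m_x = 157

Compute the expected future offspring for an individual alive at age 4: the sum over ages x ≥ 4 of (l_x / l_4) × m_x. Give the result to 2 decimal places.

599.18

l_4 = 0.050. Conditional survival from age 4 to x is l_x / l_4.
  x=4: (0.050/0.050) × 503 = 503.0000
  x=5: (0.019/0.050) × 187 = 71.0600
  x=6: (0.008/0.050) × 157 = 25.1200
Sum = 503.0000 + 71.0600 + 25.1200 = 599.1800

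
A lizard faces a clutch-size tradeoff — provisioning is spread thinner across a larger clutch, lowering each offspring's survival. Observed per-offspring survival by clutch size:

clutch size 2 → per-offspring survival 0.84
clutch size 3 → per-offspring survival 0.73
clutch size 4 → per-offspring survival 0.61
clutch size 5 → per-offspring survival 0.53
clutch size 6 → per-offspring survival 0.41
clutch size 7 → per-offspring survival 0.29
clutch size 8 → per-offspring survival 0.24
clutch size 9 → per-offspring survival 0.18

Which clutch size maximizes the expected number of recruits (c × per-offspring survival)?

Expected recruits = c × s(c):
  c=2: 2 × 0.84 = 1.680
  c=3: 3 × 0.73 = 2.190
  c=4: 4 × 0.61 = 2.440
  c=5: 5 × 0.53 = 2.650
  c=6: 6 × 0.41 = 2.460
  c=7: 7 × 0.29 = 2.030
  c=8: 8 × 0.24 = 1.920
  c=9: 9 × 0.18 = 1.620
Maximum at c = 5 (2.650 recruits).

5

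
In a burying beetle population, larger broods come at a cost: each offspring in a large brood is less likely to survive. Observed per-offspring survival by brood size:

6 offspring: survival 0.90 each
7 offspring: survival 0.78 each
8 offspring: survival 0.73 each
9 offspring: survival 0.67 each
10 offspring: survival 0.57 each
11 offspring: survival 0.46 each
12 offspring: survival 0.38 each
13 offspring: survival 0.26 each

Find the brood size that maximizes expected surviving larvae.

9

Expected surviving larvae = c × s(c):
  c=6: 6 × 0.90 = 5.400
  c=7: 7 × 0.78 = 5.460
  c=8: 8 × 0.73 = 5.840
  c=9: 9 × 0.67 = 6.030
  c=10: 10 × 0.57 = 5.700
  c=11: 11 × 0.46 = 5.060
  c=12: 12 × 0.38 = 4.560
  c=13: 13 × 0.26 = 3.380
Maximum at c = 9 (6.030 surviving larvae).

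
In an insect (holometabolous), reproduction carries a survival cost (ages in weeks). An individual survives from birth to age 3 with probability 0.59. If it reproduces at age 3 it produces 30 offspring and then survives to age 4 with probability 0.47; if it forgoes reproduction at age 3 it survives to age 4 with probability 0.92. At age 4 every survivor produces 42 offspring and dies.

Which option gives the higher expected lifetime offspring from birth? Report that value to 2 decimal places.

breed at age 3: R₀ = 0.59 × (30 + 0.47 × 42) = 0.59 × 49.7400 = 29.3466
delay to age 4: R₀ = 0.59 × (0.92 × 42) = 0.59 × 38.6400 = 22.7976
Higher: breed at age 3 (29.3466).

29.35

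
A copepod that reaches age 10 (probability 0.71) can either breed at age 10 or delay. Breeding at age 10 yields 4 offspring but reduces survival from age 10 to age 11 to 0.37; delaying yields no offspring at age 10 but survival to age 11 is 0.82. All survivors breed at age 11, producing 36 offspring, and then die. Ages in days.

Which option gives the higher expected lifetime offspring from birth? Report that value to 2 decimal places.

breed at age 10: R₀ = 0.71 × (4 + 0.37 × 36) = 0.71 × 17.3200 = 12.2972
delay to age 11: R₀ = 0.71 × (0.82 × 36) = 0.71 × 29.5200 = 20.9592
Higher: delay to age 11 (20.9592).

20.96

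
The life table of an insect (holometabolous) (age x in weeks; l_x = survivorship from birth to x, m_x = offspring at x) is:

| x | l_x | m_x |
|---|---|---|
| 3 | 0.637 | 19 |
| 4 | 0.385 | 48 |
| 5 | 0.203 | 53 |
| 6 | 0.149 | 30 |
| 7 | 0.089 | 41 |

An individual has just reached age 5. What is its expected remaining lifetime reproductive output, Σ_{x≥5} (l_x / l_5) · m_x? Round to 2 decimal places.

l_5 = 0.203. Conditional survival from age 5 to x is l_x / l_5.
  x=5: (0.203/0.203) × 53 = 53.0000
  x=6: (0.149/0.203) × 30 = 22.0197
  x=7: (0.089/0.203) × 41 = 17.9754
Sum = 53.0000 + 22.0197 + 17.9754 = 92.9951

93.00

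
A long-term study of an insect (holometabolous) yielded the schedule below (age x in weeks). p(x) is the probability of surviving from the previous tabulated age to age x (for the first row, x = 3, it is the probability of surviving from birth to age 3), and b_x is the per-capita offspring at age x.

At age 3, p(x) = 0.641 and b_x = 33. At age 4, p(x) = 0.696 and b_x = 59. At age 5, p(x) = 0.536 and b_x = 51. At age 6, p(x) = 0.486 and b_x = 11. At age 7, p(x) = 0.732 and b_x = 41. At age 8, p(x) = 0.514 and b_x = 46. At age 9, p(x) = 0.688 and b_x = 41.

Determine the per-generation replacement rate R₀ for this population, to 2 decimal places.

Survivorship from birth: l_x = p_3·p_4·…·p_x.
  l_3 = 0.64100
  l_4 = 0.44614
  l_5 = 0.23913
  l_6 = 0.11622
  l_7 = 0.08507
  l_8 = 0.04373
  l_9 = 0.03008
R₀ = Σ l_x b_x:
  age 3: 0.64100 × 33 = 21.1530
  age 4: 0.44614 × 59 = 26.3223
  age 5: 0.23913 × 51 = 12.1956
  age 6: 0.11622 × 11 = 1.2784
  age 7: 0.08507 × 41 = 3.4879
  age 8: 0.04373 × 46 = 2.0116
  age 9: 0.03008 × 41 = 1.2333
R₀ = 21.1530 + 26.3223 + 12.1956 + 1.2784 + 3.4879 + 2.0116 + 1.2333 = 67.6820

67.68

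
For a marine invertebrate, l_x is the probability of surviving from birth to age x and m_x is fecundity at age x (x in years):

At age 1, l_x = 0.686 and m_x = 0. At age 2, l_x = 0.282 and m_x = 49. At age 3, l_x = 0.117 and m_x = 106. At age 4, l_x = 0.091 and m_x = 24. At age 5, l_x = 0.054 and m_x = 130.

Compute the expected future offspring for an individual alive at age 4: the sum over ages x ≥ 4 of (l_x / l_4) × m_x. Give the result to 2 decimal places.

101.14

l_4 = 0.091. Conditional survival from age 4 to x is l_x / l_4.
  x=4: (0.091/0.091) × 24 = 24.0000
  x=5: (0.054/0.091) × 130 = 77.1429
Sum = 24.0000 + 77.1429 = 101.1429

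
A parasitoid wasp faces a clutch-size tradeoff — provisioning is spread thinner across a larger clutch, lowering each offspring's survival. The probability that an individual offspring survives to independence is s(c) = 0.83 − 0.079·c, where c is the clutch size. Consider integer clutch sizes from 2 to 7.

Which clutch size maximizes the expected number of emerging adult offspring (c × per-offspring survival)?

Expected emerging adult offspring = c × s(c):
  c=2: 2 × 0.672 = 1.344
  c=3: 3 × 0.593 = 1.779
  c=4: 4 × 0.514 = 2.056
  c=5: 5 × 0.435 = 2.175
  c=6: 6 × 0.356 = 2.136
  c=7: 7 × 0.277 = 1.939
Maximum at c = 5 (2.175 emerging adult offspring).

5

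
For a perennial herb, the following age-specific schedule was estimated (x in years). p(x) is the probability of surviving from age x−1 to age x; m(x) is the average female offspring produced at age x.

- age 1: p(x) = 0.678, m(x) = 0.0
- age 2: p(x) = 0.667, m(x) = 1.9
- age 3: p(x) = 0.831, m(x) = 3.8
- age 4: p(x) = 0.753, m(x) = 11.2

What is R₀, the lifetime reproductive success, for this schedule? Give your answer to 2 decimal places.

Survivorship from birth: l_x = p_1·p_2·…·p_x.
  l_1 = 0.67800
  l_2 = 0.45223
  l_3 = 0.37580
  l_4 = 0.28298
R₀ = Σ l_x m(x):
  age 1: 0.67800 × 0.0 = 0.0000
  age 2: 0.45223 × 1.9 = 0.8592
  age 3: 0.37580 × 3.8 = 1.4280
  age 4: 0.28298 × 11.2 = 3.1694
R₀ = 0.0000 + 0.8592 + 1.4280 + 3.1694 = 5.4567

5.46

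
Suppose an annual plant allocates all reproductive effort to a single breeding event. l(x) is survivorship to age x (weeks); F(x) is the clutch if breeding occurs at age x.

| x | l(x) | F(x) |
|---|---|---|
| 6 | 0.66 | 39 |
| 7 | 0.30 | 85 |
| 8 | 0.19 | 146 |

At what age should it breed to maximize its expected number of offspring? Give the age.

8

Expected offspring if breeding at age x = l(x) × F(x):
  age 6: 0.66 × 39 = 25.740
  age 7: 0.30 × 85 = 25.500
  age 8: 0.19 × 146 = 27.740
Maximum at age 8 (27.740).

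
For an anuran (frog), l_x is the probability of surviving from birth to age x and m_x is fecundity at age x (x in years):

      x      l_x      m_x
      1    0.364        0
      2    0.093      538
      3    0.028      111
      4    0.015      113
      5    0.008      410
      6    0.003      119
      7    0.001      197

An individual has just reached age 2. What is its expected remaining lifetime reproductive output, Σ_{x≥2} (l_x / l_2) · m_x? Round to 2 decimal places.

630.87

l_2 = 0.093. Conditional survival from age 2 to x is l_x / l_2.
  x=2: (0.093/0.093) × 538 = 538.0000
  x=3: (0.028/0.093) × 111 = 33.4194
  x=4: (0.015/0.093) × 113 = 18.2258
  x=5: (0.008/0.093) × 410 = 35.2688
  x=6: (0.003/0.093) × 119 = 3.8387
  x=7: (0.001/0.093) × 197 = 2.1183
Sum = 538.0000 + 33.4194 + 18.2258 + 35.2688 + 3.8387 + 2.1183 = 630.8710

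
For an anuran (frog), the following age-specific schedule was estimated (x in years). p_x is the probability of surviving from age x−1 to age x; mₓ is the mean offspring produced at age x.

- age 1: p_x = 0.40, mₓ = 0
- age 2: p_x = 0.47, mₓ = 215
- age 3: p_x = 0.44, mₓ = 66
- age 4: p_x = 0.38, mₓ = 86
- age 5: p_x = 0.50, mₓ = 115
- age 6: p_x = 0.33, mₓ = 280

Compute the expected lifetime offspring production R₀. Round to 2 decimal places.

51.84

Survivorship from birth: l_x = p_1·p_2·…·p_x.
  l_1 = 0.40000
  l_2 = 0.18800
  l_3 = 0.08272
  l_4 = 0.03143
  l_5 = 0.01572
  l_6 = 0.00519
R₀ = Σ l_x mₓ:
  age 1: 0.40000 × 0 = 0.0000
  age 2: 0.18800 × 215 = 40.4200
  age 3: 0.08272 × 66 = 5.4595
  age 4: 0.03143 × 86 = 2.7030
  age 5: 0.01572 × 115 = 1.8078
  age 6: 0.00519 × 280 = 1.4532
R₀ = 0.0000 + 40.4200 + 5.4595 + 2.7030 + 1.8078 + 1.4532 = 51.8435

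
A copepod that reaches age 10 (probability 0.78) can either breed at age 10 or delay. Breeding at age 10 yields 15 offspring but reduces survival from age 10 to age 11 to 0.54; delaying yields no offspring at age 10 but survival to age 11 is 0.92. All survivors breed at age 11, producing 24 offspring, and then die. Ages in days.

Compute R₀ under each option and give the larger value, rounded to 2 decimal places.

breed at age 10: R₀ = 0.78 × (15 + 0.54 × 24) = 0.78 × 27.9600 = 21.8088
delay to age 11: R₀ = 0.78 × (0.92 × 24) = 0.78 × 22.0800 = 17.2224
Higher: breed at age 10 (21.8088).

21.81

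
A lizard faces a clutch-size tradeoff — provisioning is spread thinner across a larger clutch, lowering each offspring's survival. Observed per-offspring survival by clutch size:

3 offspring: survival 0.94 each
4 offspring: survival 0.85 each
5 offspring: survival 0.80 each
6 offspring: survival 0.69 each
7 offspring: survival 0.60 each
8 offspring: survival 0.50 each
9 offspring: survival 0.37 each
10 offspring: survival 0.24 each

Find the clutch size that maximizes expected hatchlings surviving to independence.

Expected hatchlings surviving to independence = c × s(c):
  c=3: 3 × 0.94 = 2.820
  c=4: 4 × 0.85 = 3.400
  c=5: 5 × 0.80 = 4.000
  c=6: 6 × 0.69 = 4.140
  c=7: 7 × 0.60 = 4.200
  c=8: 8 × 0.50 = 4.000
  c=9: 9 × 0.37 = 3.330
  c=10: 10 × 0.24 = 2.400
Maximum at c = 7 (4.200 hatchlings surviving to independence).

7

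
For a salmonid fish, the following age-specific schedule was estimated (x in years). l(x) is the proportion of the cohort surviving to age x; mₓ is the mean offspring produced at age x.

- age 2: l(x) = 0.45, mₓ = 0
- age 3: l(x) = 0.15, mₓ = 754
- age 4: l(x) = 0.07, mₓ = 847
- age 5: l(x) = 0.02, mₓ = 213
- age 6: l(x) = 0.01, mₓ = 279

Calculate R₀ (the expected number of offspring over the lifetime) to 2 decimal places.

R₀ = Σ l(x) mₓ:
  age 2: 0.45 × 0 = 0.0000
  age 3: 0.15 × 754 = 113.1000
  age 4: 0.07 × 847 = 59.2900
  age 5: 0.02 × 213 = 4.2600
  age 6: 0.01 × 279 = 2.7900
R₀ = 0.0000 + 113.1000 + 59.2900 + 4.2600 + 2.7900 = 179.4400

179.44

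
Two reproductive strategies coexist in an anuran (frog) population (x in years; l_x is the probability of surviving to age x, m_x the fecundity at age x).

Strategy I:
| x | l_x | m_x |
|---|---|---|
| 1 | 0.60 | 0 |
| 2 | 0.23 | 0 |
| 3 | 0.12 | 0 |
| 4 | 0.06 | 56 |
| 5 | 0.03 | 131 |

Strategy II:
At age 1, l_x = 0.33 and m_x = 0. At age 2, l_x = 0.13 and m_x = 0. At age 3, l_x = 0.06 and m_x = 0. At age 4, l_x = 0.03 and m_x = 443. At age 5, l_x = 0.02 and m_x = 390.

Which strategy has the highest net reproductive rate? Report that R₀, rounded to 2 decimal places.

21.09

Strategy I: R₀ = 0.60×0 + 0.23×0 + 0.12×0 + 0.06×56 + 0.03×131 = 7.2900
Strategy II: R₀ = 0.33×0 + 0.13×0 + 0.06×0 + 0.03×443 + 0.02×390 = 21.0900
Highest R₀: strategy II with 21.0900.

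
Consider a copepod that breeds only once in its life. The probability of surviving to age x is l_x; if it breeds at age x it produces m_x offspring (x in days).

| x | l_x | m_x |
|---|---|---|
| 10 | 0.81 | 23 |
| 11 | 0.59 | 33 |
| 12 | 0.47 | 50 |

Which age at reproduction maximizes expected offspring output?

Expected offspring if breeding at age x = l_x × m_x:
  age 10: 0.81 × 23 = 18.630
  age 11: 0.59 × 33 = 19.470
  age 12: 0.47 × 50 = 23.500
Maximum at age 12 (23.500).

12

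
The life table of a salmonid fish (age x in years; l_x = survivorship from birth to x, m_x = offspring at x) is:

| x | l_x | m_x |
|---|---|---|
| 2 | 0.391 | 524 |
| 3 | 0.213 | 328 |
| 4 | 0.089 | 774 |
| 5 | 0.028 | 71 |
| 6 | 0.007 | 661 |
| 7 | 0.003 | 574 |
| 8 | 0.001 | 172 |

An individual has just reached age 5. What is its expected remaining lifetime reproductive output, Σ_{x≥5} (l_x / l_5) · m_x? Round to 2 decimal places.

l_5 = 0.028. Conditional survival from age 5 to x is l_x / l_5.
  x=5: (0.028/0.028) × 71 = 71.0000
  x=6: (0.007/0.028) × 661 = 165.2500
  x=7: (0.003/0.028) × 574 = 61.5000
  x=8: (0.001/0.028) × 172 = 6.1429
Sum = 71.0000 + 165.2500 + 61.5000 + 6.1429 = 303.8929

303.89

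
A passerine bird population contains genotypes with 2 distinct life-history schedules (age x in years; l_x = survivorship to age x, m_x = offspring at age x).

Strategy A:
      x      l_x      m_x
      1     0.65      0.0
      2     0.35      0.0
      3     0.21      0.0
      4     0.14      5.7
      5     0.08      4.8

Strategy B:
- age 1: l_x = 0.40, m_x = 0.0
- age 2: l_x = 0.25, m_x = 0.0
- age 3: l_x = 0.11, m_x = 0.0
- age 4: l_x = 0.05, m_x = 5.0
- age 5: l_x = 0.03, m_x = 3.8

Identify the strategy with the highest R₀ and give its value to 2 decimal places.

1.18

Strategy A: R₀ = 0.65×0.0 + 0.35×0.0 + 0.21×0.0 + 0.14×5.7 + 0.08×4.8 = 1.1820
Strategy B: R₀ = 0.40×0.0 + 0.25×0.0 + 0.11×0.0 + 0.05×5.0 + 0.03×3.8 = 0.3640
Highest R₀: strategy A with 1.1820.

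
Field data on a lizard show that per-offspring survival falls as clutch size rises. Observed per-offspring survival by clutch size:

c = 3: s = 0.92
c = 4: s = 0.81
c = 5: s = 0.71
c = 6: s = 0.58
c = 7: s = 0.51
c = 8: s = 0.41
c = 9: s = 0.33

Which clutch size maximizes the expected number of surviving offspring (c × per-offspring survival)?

7

Expected surviving offspring = c × s(c):
  c=3: 3 × 0.92 = 2.760
  c=4: 4 × 0.81 = 3.240
  c=5: 5 × 0.71 = 3.550
  c=6: 6 × 0.58 = 3.480
  c=7: 7 × 0.51 = 3.570
  c=8: 8 × 0.41 = 3.280
  c=9: 9 × 0.33 = 2.970
Maximum at c = 7 (3.570 surviving offspring).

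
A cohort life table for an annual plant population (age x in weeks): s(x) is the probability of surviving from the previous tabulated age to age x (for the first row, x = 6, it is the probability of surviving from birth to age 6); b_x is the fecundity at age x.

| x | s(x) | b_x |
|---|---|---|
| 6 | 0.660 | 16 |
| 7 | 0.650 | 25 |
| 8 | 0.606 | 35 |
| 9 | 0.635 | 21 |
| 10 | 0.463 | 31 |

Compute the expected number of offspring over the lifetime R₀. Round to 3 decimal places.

36.220

Survivorship from birth: l_x = s_6·s_7·…·s_x.
  l_6 = 0.66000
  l_7 = 0.42900
  l_8 = 0.25997
  l_9 = 0.16508
  l_10 = 0.07643
R₀ = Σ l_x b_x:
  age 6: 0.66000 × 16 = 10.5600
  age 7: 0.42900 × 25 = 10.7250
  age 8: 0.25997 × 35 = 9.0989
  age 9: 0.16508 × 21 = 3.4667
  age 10: 0.07643 × 31 = 2.3693
R₀ = 10.5600 + 10.7250 + 9.0989 + 3.4667 + 2.3693 = 36.2200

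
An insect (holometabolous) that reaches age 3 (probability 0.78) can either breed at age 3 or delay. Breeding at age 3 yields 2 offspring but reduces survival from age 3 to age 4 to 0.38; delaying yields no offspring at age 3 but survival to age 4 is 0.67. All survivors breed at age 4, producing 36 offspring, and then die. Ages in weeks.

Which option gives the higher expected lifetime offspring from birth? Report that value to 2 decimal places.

18.81

breed at age 3: R₀ = 0.78 × (2 + 0.38 × 36) = 0.78 × 15.6800 = 12.2304
delay to age 4: R₀ = 0.78 × (0.67 × 36) = 0.78 × 24.1200 = 18.8136
Higher: delay to age 4 (18.8136).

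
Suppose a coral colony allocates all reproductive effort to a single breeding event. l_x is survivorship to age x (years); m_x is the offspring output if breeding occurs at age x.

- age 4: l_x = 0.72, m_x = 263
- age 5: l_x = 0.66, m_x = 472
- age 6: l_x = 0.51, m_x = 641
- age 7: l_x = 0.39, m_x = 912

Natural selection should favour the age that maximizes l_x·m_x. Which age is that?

Expected offspring if breeding at age x = l_x × m_x:
  age 4: 0.72 × 263 = 189.360
  age 5: 0.66 × 472 = 311.520
  age 6: 0.51 × 641 = 326.910
  age 7: 0.39 × 912 = 355.680
Maximum at age 7 (355.680).

7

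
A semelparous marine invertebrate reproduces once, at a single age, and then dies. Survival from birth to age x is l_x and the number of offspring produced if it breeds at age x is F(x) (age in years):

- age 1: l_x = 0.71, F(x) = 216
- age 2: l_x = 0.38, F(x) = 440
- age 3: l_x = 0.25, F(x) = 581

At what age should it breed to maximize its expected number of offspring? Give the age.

Expected offspring if breeding at age x = l_x × F(x):
  age 1: 0.71 × 216 = 153.360
  age 2: 0.38 × 440 = 167.200
  age 3: 0.25 × 581 = 145.250
Maximum at age 2 (167.200).

2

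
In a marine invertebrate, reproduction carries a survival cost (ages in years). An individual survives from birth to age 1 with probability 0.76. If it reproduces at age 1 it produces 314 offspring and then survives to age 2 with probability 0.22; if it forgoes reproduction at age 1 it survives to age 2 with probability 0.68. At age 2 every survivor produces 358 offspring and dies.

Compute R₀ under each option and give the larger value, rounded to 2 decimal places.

breed at age 1: R₀ = 0.76 × (314 + 0.22 × 358) = 0.76 × 392.7600 = 298.4976
delay to age 2: R₀ = 0.76 × (0.68 × 358) = 0.76 × 243.4400 = 185.0144
Higher: breed at age 1 (298.4976).

298.50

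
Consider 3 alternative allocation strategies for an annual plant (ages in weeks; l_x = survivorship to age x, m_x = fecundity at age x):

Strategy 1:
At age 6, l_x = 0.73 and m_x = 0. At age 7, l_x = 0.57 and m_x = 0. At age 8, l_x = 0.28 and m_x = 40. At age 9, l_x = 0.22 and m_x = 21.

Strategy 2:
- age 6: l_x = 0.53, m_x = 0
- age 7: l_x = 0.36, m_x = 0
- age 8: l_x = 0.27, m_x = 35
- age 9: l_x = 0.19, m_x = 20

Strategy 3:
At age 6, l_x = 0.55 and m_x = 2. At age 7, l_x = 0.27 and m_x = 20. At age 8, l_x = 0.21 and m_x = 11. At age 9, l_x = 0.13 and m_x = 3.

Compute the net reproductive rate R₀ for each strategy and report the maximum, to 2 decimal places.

Strategy 1: R₀ = 0.73×0 + 0.57×0 + 0.28×40 + 0.22×21 = 15.8200
Strategy 2: R₀ = 0.53×0 + 0.36×0 + 0.27×35 + 0.19×20 = 13.2500
Strategy 3: R₀ = 0.55×2 + 0.27×20 + 0.21×11 + 0.13×3 = 9.2000
Highest R₀: strategy 1 with 15.8200.

15.82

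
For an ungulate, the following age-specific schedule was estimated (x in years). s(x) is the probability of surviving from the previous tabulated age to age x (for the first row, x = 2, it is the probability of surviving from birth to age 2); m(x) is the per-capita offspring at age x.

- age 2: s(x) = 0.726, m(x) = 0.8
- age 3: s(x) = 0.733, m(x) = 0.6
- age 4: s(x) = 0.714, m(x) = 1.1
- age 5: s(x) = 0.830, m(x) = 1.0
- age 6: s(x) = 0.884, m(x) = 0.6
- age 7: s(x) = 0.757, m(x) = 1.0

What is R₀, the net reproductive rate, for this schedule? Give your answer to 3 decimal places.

2.012

Survivorship from birth: l_x = s_2·s_3·…·s_x.
  l_2 = 0.72600
  l_3 = 0.53216
  l_4 = 0.37996
  l_5 = 0.31537
  l_6 = 0.27878
  l_7 = 0.21104
R₀ = Σ l_x m(x):
  age 2: 0.72600 × 0.8 = 0.5808
  age 3: 0.53216 × 0.6 = 0.3193
  age 4: 0.37996 × 1.1 = 0.4180
  age 5: 0.31537 × 1.0 = 0.3154
  age 6: 0.27878 × 0.6 = 0.1673
  age 7: 0.21104 × 1.0 = 0.2110
R₀ = 0.5808 + 0.3193 + 0.4180 + 0.3154 + 0.1673 + 0.2110 = 2.0117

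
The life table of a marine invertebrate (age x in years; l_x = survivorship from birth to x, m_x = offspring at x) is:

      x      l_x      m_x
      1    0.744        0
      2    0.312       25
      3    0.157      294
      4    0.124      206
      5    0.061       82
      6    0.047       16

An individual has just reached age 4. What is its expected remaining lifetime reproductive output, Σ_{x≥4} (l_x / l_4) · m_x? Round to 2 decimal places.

l_4 = 0.124. Conditional survival from age 4 to x is l_x / l_4.
  x=4: (0.124/0.124) × 206 = 206.0000
  x=5: (0.061/0.124) × 82 = 40.3387
  x=6: (0.047/0.124) × 16 = 6.0645
Sum = 206.0000 + 40.3387 + 6.0645 = 252.4032

252.40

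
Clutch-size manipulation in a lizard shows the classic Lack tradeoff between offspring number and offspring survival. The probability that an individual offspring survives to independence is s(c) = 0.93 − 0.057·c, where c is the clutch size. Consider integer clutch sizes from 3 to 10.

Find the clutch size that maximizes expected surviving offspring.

8

Expected surviving offspring = c × s(c):
  c=3: 3 × 0.759 = 2.277
  c=4: 4 × 0.702 = 2.808
  c=5: 5 × 0.645 = 3.225
  c=6: 6 × 0.588 = 3.528
  c=7: 7 × 0.531 = 3.717
  c=8: 8 × 0.474 = 3.792
  c=9: 9 × 0.417 = 3.753
  c=10: 10 × 0.360 = 3.600
Maximum at c = 8 (3.792 surviving offspring).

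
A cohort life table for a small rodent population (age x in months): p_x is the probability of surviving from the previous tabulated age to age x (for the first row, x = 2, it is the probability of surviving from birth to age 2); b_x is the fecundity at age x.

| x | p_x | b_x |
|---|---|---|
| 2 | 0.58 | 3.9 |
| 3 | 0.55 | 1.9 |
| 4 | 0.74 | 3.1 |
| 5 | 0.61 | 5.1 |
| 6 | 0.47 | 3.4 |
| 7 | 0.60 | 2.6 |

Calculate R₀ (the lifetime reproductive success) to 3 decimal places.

4.670

Survivorship from birth: l_x = p_2·p_3·…·p_x.
  l_2 = 0.58000
  l_3 = 0.31900
  l_4 = 0.23606
  l_5 = 0.14400
  l_6 = 0.06768
  l_7 = 0.04061
R₀ = Σ l_x b_x:
  age 2: 0.58000 × 3.9 = 2.2620
  age 3: 0.31900 × 1.9 = 0.6061
  age 4: 0.23606 × 3.1 = 0.7318
  age 5: 0.14400 × 5.1 = 0.7344
  age 6: 0.06768 × 3.4 = 0.2301
  age 7: 0.04061 × 2.6 = 0.1056
R₀ = 2.2620 + 0.6061 + 0.7318 + 0.7344 + 0.2301 + 0.1056 = 4.6700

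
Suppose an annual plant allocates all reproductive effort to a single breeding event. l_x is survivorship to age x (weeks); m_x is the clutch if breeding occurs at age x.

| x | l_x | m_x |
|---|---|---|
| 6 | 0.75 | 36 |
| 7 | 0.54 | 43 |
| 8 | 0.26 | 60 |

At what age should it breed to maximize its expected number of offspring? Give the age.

6

Expected offspring if breeding at age x = l_x × m_x:
  age 6: 0.75 × 36 = 27.000
  age 7: 0.54 × 43 = 23.220
  age 8: 0.26 × 60 = 15.600
Maximum at age 6 (27.000).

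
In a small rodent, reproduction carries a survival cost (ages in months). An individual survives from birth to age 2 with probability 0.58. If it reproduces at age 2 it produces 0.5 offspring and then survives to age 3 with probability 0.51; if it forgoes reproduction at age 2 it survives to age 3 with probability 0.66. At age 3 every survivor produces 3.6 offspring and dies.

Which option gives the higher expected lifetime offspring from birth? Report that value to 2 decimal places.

1.38

breed at age 2: R₀ = 0.58 × (0.5 + 0.51 × 3.6) = 0.58 × 2.3360 = 1.3549
delay to age 3: R₀ = 0.58 × (0.66 × 3.6) = 0.58 × 2.3760 = 1.3781
Higher: delay to age 3 (1.3781).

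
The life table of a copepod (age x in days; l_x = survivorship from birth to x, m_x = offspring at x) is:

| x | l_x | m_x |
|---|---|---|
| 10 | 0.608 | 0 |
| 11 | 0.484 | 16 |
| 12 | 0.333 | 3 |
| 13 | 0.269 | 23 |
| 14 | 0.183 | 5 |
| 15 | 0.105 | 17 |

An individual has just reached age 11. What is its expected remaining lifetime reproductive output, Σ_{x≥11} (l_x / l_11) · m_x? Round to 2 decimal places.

36.43

l_11 = 0.484. Conditional survival from age 11 to x is l_x / l_11.
  x=11: (0.484/0.484) × 16 = 16.0000
  x=12: (0.333/0.484) × 3 = 2.0640
  x=13: (0.269/0.484) × 23 = 12.7831
  x=14: (0.183/0.484) × 5 = 1.8905
  x=15: (0.105/0.484) × 17 = 3.6880
Sum = 16.0000 + 2.0640 + 12.7831 + 1.8905 + 3.6880 = 36.4256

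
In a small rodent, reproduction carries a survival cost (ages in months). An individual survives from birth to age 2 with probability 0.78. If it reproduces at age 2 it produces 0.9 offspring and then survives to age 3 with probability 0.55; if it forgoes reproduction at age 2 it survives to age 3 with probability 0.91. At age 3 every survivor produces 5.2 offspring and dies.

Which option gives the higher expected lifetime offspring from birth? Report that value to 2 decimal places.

breed at age 2: R₀ = 0.78 × (0.9 + 0.55 × 5.2) = 0.78 × 3.7600 = 2.9328
delay to age 3: R₀ = 0.78 × (0.91 × 5.2) = 0.78 × 4.7320 = 3.6910
Higher: delay to age 3 (3.6910).

3.69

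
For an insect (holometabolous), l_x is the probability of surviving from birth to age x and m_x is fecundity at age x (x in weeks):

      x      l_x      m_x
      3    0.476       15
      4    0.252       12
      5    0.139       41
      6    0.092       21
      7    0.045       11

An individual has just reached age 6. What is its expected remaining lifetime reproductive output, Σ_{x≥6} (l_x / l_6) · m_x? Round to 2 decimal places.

l_6 = 0.092. Conditional survival from age 6 to x is l_x / l_6.
  x=6: (0.092/0.092) × 21 = 21.0000
  x=7: (0.045/0.092) × 11 = 5.3804
Sum = 21.0000 + 5.3804 = 26.3804

26.38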